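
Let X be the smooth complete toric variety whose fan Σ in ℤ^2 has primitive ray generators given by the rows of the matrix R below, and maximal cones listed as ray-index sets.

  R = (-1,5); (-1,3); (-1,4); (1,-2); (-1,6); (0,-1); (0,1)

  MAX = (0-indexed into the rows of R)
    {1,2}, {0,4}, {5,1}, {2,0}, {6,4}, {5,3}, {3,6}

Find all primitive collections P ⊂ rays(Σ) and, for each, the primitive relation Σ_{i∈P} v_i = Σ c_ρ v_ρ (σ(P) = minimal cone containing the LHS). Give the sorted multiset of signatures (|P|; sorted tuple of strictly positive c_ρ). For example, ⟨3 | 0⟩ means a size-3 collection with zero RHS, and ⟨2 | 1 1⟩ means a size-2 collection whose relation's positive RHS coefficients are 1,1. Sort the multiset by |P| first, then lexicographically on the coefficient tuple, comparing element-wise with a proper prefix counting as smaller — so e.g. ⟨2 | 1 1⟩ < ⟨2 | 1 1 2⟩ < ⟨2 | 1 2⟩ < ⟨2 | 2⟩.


|primitive collections| = 14. Relations:

  {5,6}:  v_{5} + v_{6} = 0  ⇒ sig = ⟨2 | 0⟩
  {0,5}:  v_{0} + v_{5} = v_{2}  ⇒ sig = ⟨2 | 1⟩
  {0,6}:  v_{0} + v_{6} = v_{4}  ⇒ sig = ⟨2 | 1⟩
  {1,3}:  v_{1} + v_{3} = v_{6}  ⇒ sig = ⟨2 | 1⟩
  {1,6}:  v_{1} + v_{6} = v_{2}  ⇒ sig = ⟨2 | 1⟩
  {2,5}:  v_{2} + v_{5} = v_{1}  ⇒ sig = ⟨2 | 1⟩
  {2,6}:  v_{2} + v_{6} = v_{0}  ⇒ sig = ⟨2 | 1⟩
  {4,5}:  v_{4} + v_{5} = v_{0}  ⇒ sig = ⟨2 | 1⟩
  {1,4}:  v_{1} + v_{4} = v_{0} + v_{2}  ⇒ sig = ⟨2 | 1 1⟩
  {0,1}:  v_{0} + v_{1} = 2·v_{2}  ⇒ sig = ⟨2 | 2⟩
  {2,3}:  v_{2} + v_{3} = 2·v_{6}  ⇒ sig = ⟨2 | 2⟩
  {2,4}:  v_{2} + v_{4} = 2·v_{0}  ⇒ sig = ⟨2 | 2⟩
  {0,3}:  v_{0} + v_{3} = 3·v_{6}  ⇒ sig = ⟨2 | 3⟩
  {3,4}:  v_{3} + v_{4} = 4·v_{6}  ⇒ sig = ⟨2 | 4⟩

so the primitive-relation signature multiset is
    |P|=2: 14 collections, coeffs (), (1), (1), (1), (1), (1), (1), (1), (1,1), (2), (2), (2), (3), (4)


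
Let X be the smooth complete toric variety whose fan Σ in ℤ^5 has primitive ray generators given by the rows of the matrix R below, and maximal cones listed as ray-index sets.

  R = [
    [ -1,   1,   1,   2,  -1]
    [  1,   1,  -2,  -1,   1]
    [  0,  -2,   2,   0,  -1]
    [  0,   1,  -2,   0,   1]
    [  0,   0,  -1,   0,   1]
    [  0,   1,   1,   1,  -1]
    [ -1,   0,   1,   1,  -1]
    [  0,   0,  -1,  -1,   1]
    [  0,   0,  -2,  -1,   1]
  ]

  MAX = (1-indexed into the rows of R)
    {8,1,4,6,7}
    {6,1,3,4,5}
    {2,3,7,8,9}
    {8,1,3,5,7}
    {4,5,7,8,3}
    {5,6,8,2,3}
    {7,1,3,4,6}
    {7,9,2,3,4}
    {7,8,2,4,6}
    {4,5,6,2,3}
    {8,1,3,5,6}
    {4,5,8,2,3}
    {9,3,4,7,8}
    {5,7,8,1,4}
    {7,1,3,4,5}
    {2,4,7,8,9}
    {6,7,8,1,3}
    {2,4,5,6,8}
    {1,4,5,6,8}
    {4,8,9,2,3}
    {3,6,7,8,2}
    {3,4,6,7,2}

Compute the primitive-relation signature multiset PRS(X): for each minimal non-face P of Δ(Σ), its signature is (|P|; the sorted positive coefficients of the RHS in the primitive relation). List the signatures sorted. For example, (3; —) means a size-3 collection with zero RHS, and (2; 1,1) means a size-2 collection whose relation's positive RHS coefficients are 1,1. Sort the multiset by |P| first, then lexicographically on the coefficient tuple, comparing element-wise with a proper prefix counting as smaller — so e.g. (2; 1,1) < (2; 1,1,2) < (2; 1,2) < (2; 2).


|primitive collections| = 9. Relations:

  {1,2}:  v_{1} + v_{2} = v_{4} + v_{6}  ⇒ sig = (2; 1,1)
  {1,9}:  v_{1} + v_{9} = v_{4} + v_{7}  ⇒ sig = (2; 1,1)
  {6,9}:  v_{6} + v_{9} = v_{2} + v_{7}  ⇒ sig = (2; 1,1)
  {5,9}:  v_{5} + v_{9} = v_{3} + 2·v_{4} + v_{8}  ⇒ sig = (2; 1,1,2)
  {2,5,7}:  v_{2} + v_{5} + v_{7} = v_{4}  ⇒ sig = (3; 1)
  {5,6,7}:  v_{5} + v_{6} + v_{7} = v_{1}  ⇒ sig = (3; 1)
  {3,4,6,8}:  v_{3} + v_{4} + v_{6} + v_{8} = 0  ⇒ sig = (4; —)
  {1,3,4,8}:  v_{1} + v_{3} + v_{4} + v_{8} = v_{5} + v_{7}  ⇒ sig = (4; 1,1)
  {2,3,4,7,8}:  v_{2} + v_{3} + v_{4} + v_{7} + v_{8} = v_{9}  ⇒ sig = (5; 1)

Signatures (|P|; sorted positive RHS coefficients), sorted:
{ (2; 1,1) ×3,  (2; 1,1,2),  (3; 1) ×2,  (4; —),  (4; 1,1),  (5; 1) }


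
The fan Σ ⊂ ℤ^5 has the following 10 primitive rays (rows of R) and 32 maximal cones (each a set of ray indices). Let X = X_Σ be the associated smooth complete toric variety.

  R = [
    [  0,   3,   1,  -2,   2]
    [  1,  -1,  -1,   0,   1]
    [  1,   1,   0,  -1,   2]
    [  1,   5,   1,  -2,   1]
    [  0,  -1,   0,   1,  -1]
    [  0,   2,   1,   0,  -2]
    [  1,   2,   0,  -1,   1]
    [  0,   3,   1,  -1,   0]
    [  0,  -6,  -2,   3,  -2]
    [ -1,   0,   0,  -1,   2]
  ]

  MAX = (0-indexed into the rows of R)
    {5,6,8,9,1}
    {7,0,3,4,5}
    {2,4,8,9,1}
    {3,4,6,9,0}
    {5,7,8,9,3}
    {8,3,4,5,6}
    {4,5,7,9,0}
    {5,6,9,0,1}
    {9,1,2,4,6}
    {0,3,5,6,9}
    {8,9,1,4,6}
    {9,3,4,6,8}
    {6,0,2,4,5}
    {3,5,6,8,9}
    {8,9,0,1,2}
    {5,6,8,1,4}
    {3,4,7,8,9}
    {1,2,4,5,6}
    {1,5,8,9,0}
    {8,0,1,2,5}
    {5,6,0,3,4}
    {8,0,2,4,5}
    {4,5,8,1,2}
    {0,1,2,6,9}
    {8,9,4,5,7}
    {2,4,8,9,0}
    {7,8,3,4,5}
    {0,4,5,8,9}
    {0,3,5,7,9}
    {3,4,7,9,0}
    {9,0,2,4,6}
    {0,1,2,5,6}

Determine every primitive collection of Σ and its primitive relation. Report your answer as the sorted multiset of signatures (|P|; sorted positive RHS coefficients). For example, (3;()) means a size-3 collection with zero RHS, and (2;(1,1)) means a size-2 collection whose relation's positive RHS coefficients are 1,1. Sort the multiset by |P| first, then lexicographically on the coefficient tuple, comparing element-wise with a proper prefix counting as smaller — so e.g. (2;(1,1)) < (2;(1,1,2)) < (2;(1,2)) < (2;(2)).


The 14 primitive collections of Σ (r=10, n=5):

  {1,7}:  v_{1} + v_{7} = v_{6}  ⇒ sig = (2;(1))
  {6,7}:  v_{6} + v_{7} = v_{3}  ⇒ sig = (2;(1))
  {2,7}:  v_{2} + v_{7} = v_{0} + v_{4} + v_{6}  ⇒ sig = (2;(1,1,1))
  {2,3}:  v_{2} + v_{3} = v_{0} + v_{4} + 2·v_{6}  ⇒ sig = (2;(1,1,2))
  {1,3}:  v_{1} + v_{3} = 2·v_{6}  ⇒ sig = (2;(2))
  {0,7,8}:  v_{0} + v_{7} + v_{8} = 0  ⇒ sig = (3;())
  {0,1,4}:  v_{0} + v_{1} + v_{4} = v_{2}  ⇒ sig = (3;(1))
  {0,3,8}:  v_{0} + v_{3} + v_{8} = v_{6}  ⇒ sig = (3;(1))
  {0,6,8}:  v_{0} + v_{6} + v_{8} = v_{1}  ⇒ sig = (3;(1))
  {2,5,9}:  v_{2} + v_{5} + v_{9} = v_{0}  ⇒ sig = (3;(1))
  {2,6,8}:  v_{2} + v_{6} + v_{8} = 2·v_{1} + v_{4}  ⇒ sig = (3;(1,2))
  {1,4,5,9}:  v_{1} + v_{4} + v_{5} + v_{9} = 0  ⇒ sig = (4;())
  {4,5,6,9}:  v_{4} + v_{5} + v_{6} + v_{9} = v_{7}  ⇒ sig = (4;(1))
  {3,4,5,9}:  v_{3} + v_{4} + v_{5} + v_{9} = 2·v_{7}  ⇒ sig = (4;(2))

Signatures (|P|; sorted positive RHS coefficients), sorted:
    (2;(1))
    (2;(1))
    (2;(1,1,1))
    (2;(1,1,2))
    (2;(2))
    (3;())
    (3;(1))
    (3;(1))
    (3;(1))
    (3;(1))
    (3;(1,2))
    (4;())
    (4;(1))
    (4;(2))


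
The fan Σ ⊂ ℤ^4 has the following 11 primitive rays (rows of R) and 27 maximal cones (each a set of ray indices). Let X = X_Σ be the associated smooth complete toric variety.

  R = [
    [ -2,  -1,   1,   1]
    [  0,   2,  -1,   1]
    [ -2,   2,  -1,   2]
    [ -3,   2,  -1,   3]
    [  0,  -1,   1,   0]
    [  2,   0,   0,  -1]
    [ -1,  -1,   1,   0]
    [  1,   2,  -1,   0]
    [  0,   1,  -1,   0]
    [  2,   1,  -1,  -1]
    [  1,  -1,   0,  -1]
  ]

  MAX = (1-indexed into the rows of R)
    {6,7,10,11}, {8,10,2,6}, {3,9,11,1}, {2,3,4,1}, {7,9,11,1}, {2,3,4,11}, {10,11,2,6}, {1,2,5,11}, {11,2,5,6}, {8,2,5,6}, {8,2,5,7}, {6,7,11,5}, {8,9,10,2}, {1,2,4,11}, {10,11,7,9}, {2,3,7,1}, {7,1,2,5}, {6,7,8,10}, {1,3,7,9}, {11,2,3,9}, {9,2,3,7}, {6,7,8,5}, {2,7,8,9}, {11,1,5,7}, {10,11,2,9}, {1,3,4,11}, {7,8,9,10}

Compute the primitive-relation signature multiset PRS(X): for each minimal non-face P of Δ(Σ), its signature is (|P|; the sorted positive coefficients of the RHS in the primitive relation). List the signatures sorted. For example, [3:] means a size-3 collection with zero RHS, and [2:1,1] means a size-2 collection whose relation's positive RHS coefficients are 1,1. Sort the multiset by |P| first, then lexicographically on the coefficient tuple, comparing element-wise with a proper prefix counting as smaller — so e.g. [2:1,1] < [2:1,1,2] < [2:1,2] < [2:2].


Minimal non-faces — 23 found among 11 rays, 27 max cones:

  • {1,10}:  v_{1} + v_{10} = 0  ⇒ sig = [2:]
  • {5,9}:  v_{5} + v_{9} = 0  ⇒ sig = [2:]
  • {1,6}:  v_{1} + v_{6} = v_{5}  ⇒ sig = [2:1]
  • {3,6}:  v_{3} + v_{6} = v_{2}  ⇒ sig = [2:1]
  • {5,10}:  v_{5} + v_{10} = v_{6}  ⇒ sig = [2:1]
  • {6,9}:  v_{6} + v_{9} = v_{10}  ⇒ sig = [2:1]
  • {8,11}:  v_{8} + v_{11} = v_{10}  ⇒ sig = [2:1]
  • {1,8}:  v_{1} + v_{8} = v_{2} + v_{7}  ⇒ sig = [2:1,1]
  • {3,5}:  v_{3} + v_{5} = v_{1} + v_{2}  ⇒ sig = [2:1,1]
  • {3,10}:  v_{3} + v_{10} = v_{2} + v_{9}  ⇒ sig = [2:1,1]
  • {4,7}:  v_{4} + v_{7} = v_{1} + v_{3}  ⇒ sig = [2:1,1]
  • {4,8}:  v_{4} + v_{8} = v_{2} + v_{3}  ⇒ sig = [2:1,1]
  • {4,10}:  v_{4} + v_{10} = v_{2} + v_{3} + v_{11}  ⇒ sig = [2:1,1,1]
  • {3,8}:  v_{3} + v_{8} = 2·v_{2} + v_{7} + v_{9}  ⇒ sig = [2:1,1,2]
  • {4,6}:  v_{4} + v_{6} = v_{1} + 2·v_{2} + v_{11}  ⇒ sig = [2:1,1,2]
  • {4,9}:  v_{4} + v_{9} = 2·v_{3} + v_{11}  ⇒ sig = [2:1,2]
  • {4,5}:  v_{4} + v_{5} = 2·v_{1} + 2·v_{2} + v_{11}  ⇒ sig = [2:1,2,2]
  • {2,7,11}:  v_{2} + v_{7} + v_{11} = 0  ⇒ sig = [3:]
  • {1,2,9}:  v_{1} + v_{2} + v_{9} = v_{3}  ⇒ sig = [3:1]
  • {2,7,10}:  v_{2} + v_{7} + v_{10} = v_{8}  ⇒ sig = [3:1]
  • {2,6,7}:  v_{2} + v_{6} + v_{7} = v_{5} + v_{8}  ⇒ sig = [3:1,1]
  • {3,7,11}:  v_{3} + v_{7} + v_{11} = v_{1} + v_{9}  ⇒ sig = [3:1,1]
  • {1,2,3,11}:  v_{1} + v_{2} + v_{3} + v_{11} = v_{4}  ⇒ sig = [4:1]

Hence PRS(X_Σ) =
    [2:]
    [2:]
    [2:1]
    [2:1]
    [2:1]
    [2:1]
    [2:1]
    [2:1,1]
    [2:1,1]
    [2:1,1]
    [2:1,1]
    [2:1,1]
    [2:1,1,1]
    [2:1,1,2]
    [2:1,1,2]
    [2:1,2]
    [2:1,2,2]
    [3:]
    [3:1]
    [3:1]
    [3:1,1]
    [3:1,1]
    [4:1]


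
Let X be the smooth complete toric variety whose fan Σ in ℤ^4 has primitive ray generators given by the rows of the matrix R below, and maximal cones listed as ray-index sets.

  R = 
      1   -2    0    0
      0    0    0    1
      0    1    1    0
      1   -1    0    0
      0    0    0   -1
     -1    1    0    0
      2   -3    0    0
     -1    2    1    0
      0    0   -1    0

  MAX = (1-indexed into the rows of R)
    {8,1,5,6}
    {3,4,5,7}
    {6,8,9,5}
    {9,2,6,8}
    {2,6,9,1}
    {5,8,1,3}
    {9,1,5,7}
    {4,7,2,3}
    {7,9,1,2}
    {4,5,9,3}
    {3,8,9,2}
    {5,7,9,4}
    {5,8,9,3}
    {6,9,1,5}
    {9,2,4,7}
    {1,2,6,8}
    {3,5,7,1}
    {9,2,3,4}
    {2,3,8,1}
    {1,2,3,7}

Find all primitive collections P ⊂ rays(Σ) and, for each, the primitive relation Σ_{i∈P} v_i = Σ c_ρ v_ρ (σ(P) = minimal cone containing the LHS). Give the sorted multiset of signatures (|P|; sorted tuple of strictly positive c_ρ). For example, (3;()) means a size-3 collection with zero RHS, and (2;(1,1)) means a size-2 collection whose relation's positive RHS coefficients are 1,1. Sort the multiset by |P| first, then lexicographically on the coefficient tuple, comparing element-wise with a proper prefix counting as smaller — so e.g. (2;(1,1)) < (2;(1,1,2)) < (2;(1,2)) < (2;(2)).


10 collections generate NE(X_Σ); each relation:

  P = {2,5}:  v_{2} + v_{5} = 0  →  sig = (2;())
  P = {4,6}:  v_{4} + v_{6} = 0  →  sig = (2;())
  P = {1,4}:  v_{1} + v_{4} = v_{7}  →  sig = (2;(1))
  P = {3,6}:  v_{3} + v_{6} = v_{8}  →  sig = (2;(1))
  P = {4,8}:  v_{4} + v_{8} = v_{3}  →  sig = (2;(1))
  P = {6,7}:  v_{6} + v_{7} = v_{1}  →  sig = (2;(1))
  P = {7,8}:  v_{7} + v_{8} = v_{1} + v_{3}  →  sig = (2;(1,1))
  P = {1,8,9}:  v_{1} + v_{8} + v_{9} = 0  →  sig = (3;())
  P = {1,3,9}:  v_{1} + v_{3} + v_{9} = v_{4}  →  sig = (3;(1))
  P = {3,7,9}:  v_{3} + v_{7} + v_{9} = 2·v_{4}  →  sig = (3;(2))

Hence PRS(X_Σ) =
[(2;()), (2;()), (2;(1)), (2;(1)), (2;(1)), (2;(1)), (2;(1,1)), (3;()), (3;(1)), (3;(2))]


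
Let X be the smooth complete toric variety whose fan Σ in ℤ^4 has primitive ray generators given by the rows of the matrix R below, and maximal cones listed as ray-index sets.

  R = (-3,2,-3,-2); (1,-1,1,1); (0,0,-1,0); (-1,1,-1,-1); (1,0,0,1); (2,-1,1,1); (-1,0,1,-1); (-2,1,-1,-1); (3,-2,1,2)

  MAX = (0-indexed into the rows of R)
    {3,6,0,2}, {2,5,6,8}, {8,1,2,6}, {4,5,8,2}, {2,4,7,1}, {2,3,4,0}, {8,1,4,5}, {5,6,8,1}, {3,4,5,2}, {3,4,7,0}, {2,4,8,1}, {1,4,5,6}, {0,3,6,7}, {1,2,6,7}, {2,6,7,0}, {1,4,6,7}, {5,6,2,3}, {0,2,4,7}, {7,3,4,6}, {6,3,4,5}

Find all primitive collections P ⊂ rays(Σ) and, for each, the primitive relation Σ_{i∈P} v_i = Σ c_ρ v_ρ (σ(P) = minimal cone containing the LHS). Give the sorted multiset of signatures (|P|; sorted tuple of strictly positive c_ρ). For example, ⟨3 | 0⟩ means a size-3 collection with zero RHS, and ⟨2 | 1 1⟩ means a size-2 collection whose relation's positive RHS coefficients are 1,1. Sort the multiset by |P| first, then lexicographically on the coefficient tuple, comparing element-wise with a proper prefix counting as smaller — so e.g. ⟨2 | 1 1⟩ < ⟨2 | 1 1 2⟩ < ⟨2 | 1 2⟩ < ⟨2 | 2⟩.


|primitive collections| = 12. Relations:

  • {1,3}:  v_{1} + v_{3} = 0  so sig = ⟨2 | 0⟩
  • {5,7}:  v_{5} + v_{7} = 0  so sig = ⟨2 | 0⟩
  • {0,1}:  v_{0} + v_{1} = v_{2} + v_{7}  so sig = ⟨2 | 1 1⟩
  • {0,5}:  v_{0} + v_{5} = v_{2} + v_{3}  so sig = ⟨2 | 1 1⟩
  • {3,8}:  v_{3} + v_{8} = v_{2} + v_{5}  so sig = ⟨2 | 1 1⟩
  • {7,8}:  v_{7} + v_{8} = v_{1} + v_{2}  so sig = ⟨2 | 1 1⟩
  • {0,8}:  v_{0} + v_{8} = 2·v_{2}  so sig = ⟨2 | 2⟩
  • {2,4,6}:  v_{2} + v_{4} + v_{6} = 0  so sig = ⟨3 | 0⟩
  • {1,2,5}:  v_{1} + v_{2} + v_{5} = v_{8}  so sig = ⟨3 | 1⟩
  • {2,3,7}:  v_{2} + v_{3} + v_{7} = v_{0}  so sig = ⟨3 | 1⟩
  • {0,4,6}:  v_{0} + v_{4} + v_{6} = v_{3} + v_{7}  so sig = ⟨3 | 1 1⟩
  • {4,6,8}:  v_{4} + v_{6} + v_{8} = v_{1} + v_{5}  so sig = ⟨3 | 1 1⟩

Signatures (|P|; sorted positive RHS coefficients), sorted:
{ ⟨2 | 0⟩ ×2,  ⟨2 | 1 1⟩ ×4,  ⟨2 | 2⟩,  ⟨3 | 0⟩,  ⟨3 | 1⟩ ×2,  ⟨3 | 1 1⟩ ×2 }


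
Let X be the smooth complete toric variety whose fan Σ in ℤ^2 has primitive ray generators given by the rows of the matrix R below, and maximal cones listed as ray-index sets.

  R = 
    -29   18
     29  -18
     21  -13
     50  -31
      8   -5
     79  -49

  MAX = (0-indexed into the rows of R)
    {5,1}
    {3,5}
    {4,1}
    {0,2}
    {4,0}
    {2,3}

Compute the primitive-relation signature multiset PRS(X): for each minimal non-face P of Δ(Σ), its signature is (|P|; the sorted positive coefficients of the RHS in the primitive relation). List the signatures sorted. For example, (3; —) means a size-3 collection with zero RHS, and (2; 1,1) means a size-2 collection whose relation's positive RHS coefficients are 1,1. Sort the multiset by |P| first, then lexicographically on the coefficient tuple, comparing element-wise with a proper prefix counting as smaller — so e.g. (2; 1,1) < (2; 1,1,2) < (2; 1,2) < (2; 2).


Primitive collections (9):

  P = {0,1}:  v_{0} + v_{1} = 0  ⟹  sig = (2; —)
  P = {0,3}:  v_{0} + v_{3} = v_{2}  ⟹  sig = (2; 1)
  P = {0,5}:  v_{0} + v_{5} = v_{3}  ⟹  sig = (2; 1)
  P = {1,2}:  v_{1} + v_{2} = v_{3}  ⟹  sig = (2; 1)
  P = {1,3}:  v_{1} + v_{3} = v_{5}  ⟹  sig = (2; 1)
  P = {2,4}:  v_{2} + v_{4} = v_{1}  ⟹  sig = (2; 1)
  P = {2,5}:  v_{2} + v_{5} = 2·v_{3}  ⟹  sig = (2; 2)
  P = {3,4}:  v_{3} + v_{4} = 2·v_{1}  ⟹  sig = (2; 2)
  P = {4,5}:  v_{4} + v_{5} = 3·v_{1}  ⟹  sig = (2; 3)

Signatures (|P|; sorted positive RHS coefficients), sorted:
{ (2; —),  (2; 1) ×5,  (2; 2) ×2,  (2; 3) }


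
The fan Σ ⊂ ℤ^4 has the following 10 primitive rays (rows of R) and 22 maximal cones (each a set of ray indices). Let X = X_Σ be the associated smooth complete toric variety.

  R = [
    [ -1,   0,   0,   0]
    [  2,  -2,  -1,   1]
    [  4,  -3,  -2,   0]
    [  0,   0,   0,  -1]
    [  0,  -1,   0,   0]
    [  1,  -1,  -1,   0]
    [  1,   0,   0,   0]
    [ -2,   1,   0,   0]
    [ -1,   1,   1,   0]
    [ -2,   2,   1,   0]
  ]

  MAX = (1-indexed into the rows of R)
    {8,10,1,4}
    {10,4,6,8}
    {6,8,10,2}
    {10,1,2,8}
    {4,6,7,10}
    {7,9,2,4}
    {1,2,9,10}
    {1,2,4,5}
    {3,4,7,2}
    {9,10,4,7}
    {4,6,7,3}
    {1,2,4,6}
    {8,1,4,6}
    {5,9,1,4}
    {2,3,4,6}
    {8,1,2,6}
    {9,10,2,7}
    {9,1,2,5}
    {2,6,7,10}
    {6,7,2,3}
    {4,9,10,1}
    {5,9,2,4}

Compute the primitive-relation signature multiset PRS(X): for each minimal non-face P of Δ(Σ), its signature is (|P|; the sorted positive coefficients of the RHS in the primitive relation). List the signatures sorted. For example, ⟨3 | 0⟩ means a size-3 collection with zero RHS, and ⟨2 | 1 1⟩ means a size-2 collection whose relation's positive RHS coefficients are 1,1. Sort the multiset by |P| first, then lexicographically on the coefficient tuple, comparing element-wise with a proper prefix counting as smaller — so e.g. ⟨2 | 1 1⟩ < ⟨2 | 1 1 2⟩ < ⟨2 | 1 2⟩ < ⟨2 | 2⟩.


Minimal non-faces — 18 found among 10 rays, 22 max cones:

  • {1,7}:  v_{1} + v_{7} = 0  →  sig = ⟨2 | 0⟩
  • {6,9}:  v_{6} + v_{9} = 0  →  sig = ⟨2 | 0⟩
  • {3,10}:  v_{3} + v_{10} = v_{6} + v_{7}  →  sig = ⟨2 | 1 1⟩
  • {5,10}:  v_{5} + v_{10} = v_{1} + v_{9}  →  sig = ⟨2 | 1 1⟩
  • {7,8}:  v_{7} + v_{8} = v_{6} + v_{10}  →  sig = ⟨2 | 1 1⟩
  • {8,9}:  v_{8} + v_{9} = v_{1} + v_{10}  →  sig = ⟨2 | 1 1⟩
  • {1,3}:  v_{1} + v_{3} = v_{2} + v_{4} + v_{6}  →  sig = ⟨2 | 1 1 1⟩
  • {3,9}:  v_{3} + v_{9} = v_{2} + v_{4} + v_{7}  →  sig = ⟨2 | 1 1 1⟩
  • {5,6}:  v_{5} + v_{6} = v_{1} + v_{2} + v_{4}  →  sig = ⟨2 | 1 1 1⟩
  • {5,7}:  v_{5} + v_{7} = v_{2} + v_{4} + v_{9}  →  sig = ⟨2 | 1 1 1⟩
  • {3,8}:  v_{3} + v_{8} = 2·v_{6}  →  sig = ⟨2 | 2⟩
  • {5,8}:  v_{5} + v_{8} = 2·v_{1}  →  sig = ⟨2 | 2⟩
  • {3,5}:  v_{3} + v_{5} = 2·v_{2} + 2·v_{4}  →  sig = ⟨2 | 2 2⟩
  • {2,4,10}:  v_{2} + v_{4} + v_{10} = 0  →  sig = ⟨3 | 0⟩
  • {1,6,10}:  v_{1} + v_{6} + v_{10} = v_{8}  →  sig = ⟨3 | 1⟩
  • {2,4,8}:  v_{2} + v_{4} + v_{8} = v_{1} + v_{6}  →  sig = ⟨3 | 1 1⟩
  • {1,2,4,9}:  v_{1} + v_{2} + v_{4} + v_{9} = v_{5}  →  sig = ⟨4 | 1⟩
  • {2,4,6,7}:  v_{2} + v_{4} + v_{6} + v_{7} = v_{3}  →  sig = ⟨4 | 1⟩

Sorted signature multiset PRS(X):
    |P|=2: 13 collections, coeffs (), (), (1,1), (1,1), (1,1), (1,1), (1,1,1), (1,1,1), (1,1,1), (1,1,1), (2), (2), (2,2)
    |P|=3: 3 collections, coeffs (), (1), (1,1)
    |P|=4: 2 collections, coeffs (1), (1)


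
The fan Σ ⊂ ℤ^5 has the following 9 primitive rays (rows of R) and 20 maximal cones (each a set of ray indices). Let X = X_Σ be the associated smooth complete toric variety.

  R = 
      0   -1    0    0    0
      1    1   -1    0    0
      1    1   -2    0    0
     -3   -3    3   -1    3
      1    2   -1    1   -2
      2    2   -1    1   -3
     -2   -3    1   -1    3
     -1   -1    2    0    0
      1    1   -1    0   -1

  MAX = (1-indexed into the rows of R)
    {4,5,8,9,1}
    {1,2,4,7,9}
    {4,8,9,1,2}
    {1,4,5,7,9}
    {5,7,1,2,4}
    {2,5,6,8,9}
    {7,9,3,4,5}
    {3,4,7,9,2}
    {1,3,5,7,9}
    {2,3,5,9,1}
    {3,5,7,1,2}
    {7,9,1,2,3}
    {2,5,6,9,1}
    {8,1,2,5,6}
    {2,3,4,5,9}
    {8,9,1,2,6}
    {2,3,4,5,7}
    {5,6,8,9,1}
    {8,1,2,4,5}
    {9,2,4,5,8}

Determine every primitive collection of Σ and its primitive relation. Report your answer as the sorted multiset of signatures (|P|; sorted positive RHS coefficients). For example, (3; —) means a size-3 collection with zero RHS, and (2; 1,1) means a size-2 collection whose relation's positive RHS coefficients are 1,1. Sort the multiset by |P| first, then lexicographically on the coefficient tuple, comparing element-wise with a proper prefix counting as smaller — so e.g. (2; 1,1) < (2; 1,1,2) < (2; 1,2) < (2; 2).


9 minimal non-faces of Δ(Σ) (on 9 rays):

  {3,8}:  v_{3} + v_{8} = 0 — sig = (2; —)
  {4,6}:  v_{4} + v_{6} = v_{8} — sig = (2; 1)
  {6,7}:  v_{6} + v_{7} = v_{1} — sig = (2; 1)
  {7,8}:  v_{7} + v_{8} = v_{1} + v_{4} — sig = (2; 1,1)
  {3,6}:  v_{3} + v_{6} = v_{1} + v_{2} + v_{5} + v_{9} — sig = (2; 1,1,1,1)
  {1,3,4}:  v_{1} + v_{3} + v_{4} = v_{7} — sig = (3; 1)
  {2,5,7,9}:  v_{2} + v_{5} + v_{7} + v_{9} = v_{3} — sig = (4; 1)
  {1,2,4,5,9}:  v_{1} + v_{2} + v_{4} + v_{5} + v_{9} = 0 — sig = (5; —)
  {1,2,5,8,9}:  v_{1} + v_{2} + v_{5} + v_{8} + v_{9} = v_{6} — sig = (5; 1)

Hence PRS(X_Σ) =
    (2; —)
    (2; 1)
    (2; 1)
    (2; 1,1)
    (2; 1,1,1,1)
    (3; 1)
    (4; 1)
    (5; —)
    (5; 1)


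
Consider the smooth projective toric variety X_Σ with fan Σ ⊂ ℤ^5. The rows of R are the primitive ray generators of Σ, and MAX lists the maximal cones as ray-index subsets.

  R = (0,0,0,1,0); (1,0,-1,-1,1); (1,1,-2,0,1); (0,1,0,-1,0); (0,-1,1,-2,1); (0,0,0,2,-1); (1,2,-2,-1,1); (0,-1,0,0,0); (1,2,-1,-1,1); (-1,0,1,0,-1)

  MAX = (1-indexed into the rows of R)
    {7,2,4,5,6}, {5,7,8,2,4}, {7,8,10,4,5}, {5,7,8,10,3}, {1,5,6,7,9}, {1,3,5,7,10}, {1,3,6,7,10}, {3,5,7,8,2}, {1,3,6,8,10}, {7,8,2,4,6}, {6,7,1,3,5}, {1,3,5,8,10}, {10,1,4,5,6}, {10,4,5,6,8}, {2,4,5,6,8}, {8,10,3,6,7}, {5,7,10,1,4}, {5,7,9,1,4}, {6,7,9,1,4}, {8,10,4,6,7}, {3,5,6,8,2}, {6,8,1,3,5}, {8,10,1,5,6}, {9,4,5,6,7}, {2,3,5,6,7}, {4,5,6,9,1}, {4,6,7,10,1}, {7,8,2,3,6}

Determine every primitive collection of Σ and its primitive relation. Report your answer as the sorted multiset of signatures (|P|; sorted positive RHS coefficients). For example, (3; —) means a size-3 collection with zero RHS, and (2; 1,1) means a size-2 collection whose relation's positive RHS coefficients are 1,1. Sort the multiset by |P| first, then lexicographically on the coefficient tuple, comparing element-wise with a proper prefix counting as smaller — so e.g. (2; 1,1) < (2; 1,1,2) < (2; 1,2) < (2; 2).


The 13 primitive collections of Σ (r=10, n=5):

  P = {3,4}:  v_{3} + v_{4} = v_{7}  so sig = (2; 1)
  P = {2,10}:  v_{2} + v_{10} = v_{4} + v_{8}  so sig = (2; 1,1)
  P = {1,2}:  v_{1} + v_{2} = v_{3} + v_{5} + v_{6}  so sig = (2; 1,1,1)
  P = {8,9}:  v_{8} + v_{9} = v_{5} + v_{6} + v_{7}  so sig = (2; 1,1,1)
  P = {3,9}:  v_{3} + v_{9} = v_{1} + v_{5} + v_{6} + 2·v_{7}  so sig = (2; 1,1,1,2)
  P = {9,10}:  v_{9} + v_{10} = v_{1} + 2·v_{4}  so sig = (2; 1,2)
  P = {2,9}:  v_{2} + v_{9} = 2·v_{5} + 2·v_{6} + 2·v_{7}  so sig = (2; 2,2,2)
  P = {1,4,8}:  v_{1} + v_{4} + v_{8} = 0  so sig = (3; —)
  P = {1,7,8}:  v_{1} + v_{7} + v_{8} = v_{3}  so sig = (3; 1)
  P = {3,5,6,10}:  v_{3} + v_{5} + v_{6} + v_{10} = 0  so sig = (4; —)
  P = {5,6,7,8}:  v_{5} + v_{6} + v_{7} + v_{8} = v_{2}  so sig = (4; 1)
  P = {5,6,7,10}:  v_{5} + v_{6} + v_{7} + v_{10} = v_{4}  so sig = (4; 1)
  P = {1,4,5,6,7}:  v_{1} + v_{4} + v_{5} + v_{6} + v_{7} = v_{9}  so sig = (5; 1)

so the primitive-relation signature multiset is
    |P|=2: 7 collections, coeffs (1), (1,1), (1,1,1), (1,1,1), (1,1,1,2), (1,2), (2,2,2)
    |P|=3: 2 collections, coeffs (), (1)
    |P|=4: 3 collections, coeffs (), (1), (1)
    |P|=5: 1 collection, coeffs (1)


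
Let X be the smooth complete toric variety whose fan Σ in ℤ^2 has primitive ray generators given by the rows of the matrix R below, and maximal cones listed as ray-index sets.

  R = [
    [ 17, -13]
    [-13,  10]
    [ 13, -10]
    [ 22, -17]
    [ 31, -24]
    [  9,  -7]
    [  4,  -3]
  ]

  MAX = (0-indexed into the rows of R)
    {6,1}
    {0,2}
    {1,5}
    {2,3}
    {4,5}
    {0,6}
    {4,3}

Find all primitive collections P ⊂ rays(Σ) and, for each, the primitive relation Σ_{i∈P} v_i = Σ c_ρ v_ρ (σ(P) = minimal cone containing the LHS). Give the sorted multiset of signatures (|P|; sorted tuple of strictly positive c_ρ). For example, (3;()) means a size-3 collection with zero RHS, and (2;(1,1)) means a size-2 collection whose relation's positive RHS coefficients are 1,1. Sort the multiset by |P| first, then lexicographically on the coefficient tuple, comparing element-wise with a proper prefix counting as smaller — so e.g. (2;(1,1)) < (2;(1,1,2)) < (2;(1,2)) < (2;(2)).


14 minimal non-faces of Δ(Σ) (on 7 rays):

  P = {1,2}:  v_{1} + v_{2} = 0 ; sig = (2;())
  P = {0,1}:  v_{0} + v_{1} = v_{6} ; sig = (2;(1))
  P = {1,3}:  v_{1} + v_{3} = v_{5} ; sig = (2;(1))
  P = {2,5}:  v_{2} + v_{5} = v_{3} ; sig = (2;(1))
  P = {2,6}:  v_{2} + v_{6} = v_{0} ; sig = (2;(1))
  P = {3,5}:  v_{3} + v_{5} = v_{4} ; sig = (2;(1))
  P = {5,6}:  v_{5} + v_{6} = v_{2} ; sig = (2;(1))
  P = {4,6}:  v_{4} + v_{6} = v_{2} + v_{3} ; sig = (2;(1,1))
  P = {0,4}:  v_{0} + v_{4} = 2·v_{2} + v_{3} ; sig = (2;(1,2))
  P = {0,5}:  v_{0} + v_{5} = 2·v_{2} ; sig = (2;(2))
  P = {1,4}:  v_{1} + v_{4} = 2·v_{5} ; sig = (2;(2))
  P = {2,4}:  v_{2} + v_{4} = 2·v_{3} ; sig = (2;(2))
  P = {3,6}:  v_{3} + v_{6} = 2·v_{2} ; sig = (2;(2))
  P = {0,3}:  v_{0} + v_{3} = 3·v_{2} ; sig = (2;(3))

Signatures (|P|; sorted positive RHS coefficients), sorted:
    (2;())
    (2;(1))
    (2;(1))
    (2;(1))
    (2;(1))
    (2;(1))
    (2;(1))
    (2;(1,1))
    (2;(1,2))
    (2;(2))
    (2;(2))
    (2;(2))
    (2;(2))
    (2;(3))


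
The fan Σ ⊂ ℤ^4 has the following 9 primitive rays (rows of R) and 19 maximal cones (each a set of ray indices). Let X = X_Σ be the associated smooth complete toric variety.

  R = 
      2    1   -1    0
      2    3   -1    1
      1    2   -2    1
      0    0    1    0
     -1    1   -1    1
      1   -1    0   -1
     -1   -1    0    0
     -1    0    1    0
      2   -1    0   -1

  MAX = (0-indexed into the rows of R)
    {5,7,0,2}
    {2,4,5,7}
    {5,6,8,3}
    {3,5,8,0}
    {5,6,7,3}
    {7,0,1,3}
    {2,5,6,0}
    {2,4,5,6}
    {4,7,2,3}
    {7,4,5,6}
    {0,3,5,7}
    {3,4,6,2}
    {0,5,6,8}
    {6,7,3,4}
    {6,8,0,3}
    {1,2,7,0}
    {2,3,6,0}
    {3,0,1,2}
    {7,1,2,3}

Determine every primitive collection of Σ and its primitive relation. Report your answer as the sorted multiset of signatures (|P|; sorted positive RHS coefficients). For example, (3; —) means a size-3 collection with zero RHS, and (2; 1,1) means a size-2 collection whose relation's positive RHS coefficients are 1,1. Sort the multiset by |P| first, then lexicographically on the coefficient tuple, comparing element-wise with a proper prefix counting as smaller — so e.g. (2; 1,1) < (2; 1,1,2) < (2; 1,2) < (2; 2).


Minimal non-faces — 14 found among 9 rays, 19 max cones:

  {0,4}:  v_{0} + v_{4} = v_{2}  so sig = (2; 1)
  {1,6}:  v_{1} + v_{6} = v_{2} + v_{3}  so sig = (2; 1,1)
  {4,8}:  v_{4} + v_{8} = v_{0} + v_{6}  so sig = (2; 1,1)
  {7,8}:  v_{7} + v_{8} = v_{3} + v_{5}  so sig = (2; 1,1)
  {1,4}:  v_{1} + v_{4} = 2·v_{2} + v_{3} + v_{7}  so sig = (2; 1,1,2)
  {1,5}:  v_{1} + v_{5} = 2·v_{0} + v_{7}  so sig = (2; 1,2)
  {1,8}:  v_{1} + v_{8} = 2·v_{0} + v_{3}  so sig = (2; 1,2)
  {2,8}:  v_{2} + v_{8} = 2·v_{0} + v_{6}  so sig = (2; 1,2)
  {0,6,7}:  v_{0} + v_{6} + v_{7} = 0  so sig = (3; —)
  {3,4,5}:  v_{3} + v_{4} + v_{5} = 0  so sig = (3; —)
  {2,3,5}:  v_{2} + v_{3} + v_{5} = v_{0}  so sig = (3; 1)
  {2,6,7}:  v_{2} + v_{6} + v_{7} = v_{4}  so sig = (3; 1)
  {0,2,3,7}:  v_{0} + v_{2} + v_{3} + v_{7} = v_{1}  so sig = (4; 1)
  {0,3,5,6}:  v_{0} + v_{3} + v_{5} + v_{6} = v_{8}  so sig = (4; 1)

so the primitive-relation signature multiset is
    (2; 1)
    (2; 1,1)
    (2; 1,1)
    (2; 1,1)
    (2; 1,1,2)
    (2; 1,2)
    (2; 1,2)
    (2; 1,2)
    (3; —)
    (3; —)
    (3; 1)
    (3; 1)
    (4; 1)
    (4; 1)


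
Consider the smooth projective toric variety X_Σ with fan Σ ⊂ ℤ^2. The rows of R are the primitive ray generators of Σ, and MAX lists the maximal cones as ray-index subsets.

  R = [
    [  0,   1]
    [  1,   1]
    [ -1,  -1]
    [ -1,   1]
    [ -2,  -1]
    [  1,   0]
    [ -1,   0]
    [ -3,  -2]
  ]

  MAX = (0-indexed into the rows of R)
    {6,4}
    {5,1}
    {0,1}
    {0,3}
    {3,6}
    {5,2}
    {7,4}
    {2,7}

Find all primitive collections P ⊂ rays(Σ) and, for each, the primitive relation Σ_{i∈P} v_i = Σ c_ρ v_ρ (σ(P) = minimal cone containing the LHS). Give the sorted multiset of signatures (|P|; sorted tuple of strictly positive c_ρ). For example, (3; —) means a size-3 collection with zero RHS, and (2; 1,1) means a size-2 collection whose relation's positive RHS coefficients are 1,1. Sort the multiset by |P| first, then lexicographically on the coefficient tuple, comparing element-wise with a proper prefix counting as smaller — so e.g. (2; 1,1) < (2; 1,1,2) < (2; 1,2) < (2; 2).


Σ has 20 primitive collections:

  {1,2}:  v_{1} + v_{2} = 0 ; sig = (2; —)
  {5,6}:  v_{5} + v_{6} = 0 ; sig = (2; —)
  {0,2}:  v_{0} + v_{2} = v_{6} ; sig = (2; 1)
  {0,5}:  v_{0} + v_{5} = v_{1} ; sig = (2; 1)
  {0,6}:  v_{0} + v_{6} = v_{3} ; sig = (2; 1)
  {1,4}:  v_{1} + v_{4} = v_{6} ; sig = (2; 1)
  {1,6}:  v_{1} + v_{6} = v_{0} ; sig = (2; 1)
  {1,7}:  v_{1} + v_{7} = v_{4} ; sig = (2; 1)
  {2,4}:  v_{2} + v_{4} = v_{7} ; sig = (2; 1)
  {2,6}:  v_{2} + v_{6} = v_{4} ; sig = (2; 1)
  {3,5}:  v_{3} + v_{5} = v_{0} ; sig = (2; 1)
  {4,5}:  v_{4} + v_{5} = v_{2} ; sig = (2; 1)
  {0,7}:  v_{0} + v_{7} = v_{4} + v_{6} ; sig = (2; 1,1)
  {3,7}:  v_{3} + v_{7} = v_{4} + 2·v_{6} ; sig = (2; 1,2)
  {0,4}:  v_{0} + v_{4} = 2·v_{6} ; sig = (2; 2)
  {1,3}:  v_{1} + v_{3} = 2·v_{0} ; sig = (2; 2)
  {2,3}:  v_{2} + v_{3} = 2·v_{6} ; sig = (2; 2)
  {5,7}:  v_{5} + v_{7} = 2·v_{2} ; sig = (2; 2)
  {6,7}:  v_{6} + v_{7} = 2·v_{4} ; sig = (2; 2)
  {3,4}:  v_{3} + v_{4} = 3·v_{6} ; sig = (2; 3)

Hence PRS(X_Σ) =
[(2; —), (2; —), (2; 1), (2; 1), (2; 1), (2; 1), (2; 1), (2; 1), (2; 1), (2; 1), (2; 1), (2; 1), (2; 1,1), (2; 1,2), (2; 2), (2; 2), (2; 2), (2; 2), (2; 2), (2; 3)]


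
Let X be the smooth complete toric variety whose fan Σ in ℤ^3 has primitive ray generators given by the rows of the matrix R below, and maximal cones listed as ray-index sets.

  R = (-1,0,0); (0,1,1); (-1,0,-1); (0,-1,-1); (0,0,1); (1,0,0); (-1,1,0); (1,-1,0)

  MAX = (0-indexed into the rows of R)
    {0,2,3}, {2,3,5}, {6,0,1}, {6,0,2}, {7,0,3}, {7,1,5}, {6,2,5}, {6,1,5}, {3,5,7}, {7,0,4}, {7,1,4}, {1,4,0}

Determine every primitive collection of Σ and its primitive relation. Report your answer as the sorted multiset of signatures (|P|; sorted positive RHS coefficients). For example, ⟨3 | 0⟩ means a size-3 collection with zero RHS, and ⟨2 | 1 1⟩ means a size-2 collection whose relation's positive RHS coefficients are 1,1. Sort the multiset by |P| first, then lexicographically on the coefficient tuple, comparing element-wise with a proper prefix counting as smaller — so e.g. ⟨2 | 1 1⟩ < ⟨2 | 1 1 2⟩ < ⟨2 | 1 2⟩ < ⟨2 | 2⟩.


The 11 primitive collections of Σ (r=8, n=3):

  {0,5}:  v_{0} + v_{5} = 0  →  sig = ⟨2 | 0⟩
  {1,3}:  v_{1} + v_{3} = 0  →  sig = ⟨2 | 0⟩
  {6,7}:  v_{6} + v_{7} = 0  →  sig = ⟨2 | 0⟩
  {1,2}:  v_{1} + v_{2} = v_{6}  →  sig = ⟨2 | 1⟩
  {2,4}:  v_{2} + v_{4} = v_{0}  →  sig = ⟨2 | 1⟩
  {2,7}:  v_{2} + v_{7} = v_{3}  →  sig = ⟨2 | 1⟩
  {3,6}:  v_{3} + v_{6} = v_{2}  →  sig = ⟨2 | 1⟩
  {3,4}:  v_{3} + v_{4} = v_{0} + v_{7}  →  sig = ⟨2 | 1 1⟩
  {4,5}:  v_{4} + v_{5} = v_{1} + v_{7}  →  sig = ⟨2 | 1 1⟩
  {4,6}:  v_{4} + v_{6} = v_{0} + v_{1}  →  sig = ⟨2 | 1 1⟩
  {0,1,7}:  v_{0} + v_{1} + v_{7} = v_{4}  →  sig = ⟨3 | 1⟩

Hence PRS(X_Σ) =
    ⟨2 | 0⟩
    ⟨2 | 0⟩
    ⟨2 | 0⟩
    ⟨2 | 1⟩
    ⟨2 | 1⟩
    ⟨2 | 1⟩
    ⟨2 | 1⟩
    ⟨2 | 1 1⟩
    ⟨2 | 1 1⟩
    ⟨2 | 1 1⟩
    ⟨3 | 1⟩


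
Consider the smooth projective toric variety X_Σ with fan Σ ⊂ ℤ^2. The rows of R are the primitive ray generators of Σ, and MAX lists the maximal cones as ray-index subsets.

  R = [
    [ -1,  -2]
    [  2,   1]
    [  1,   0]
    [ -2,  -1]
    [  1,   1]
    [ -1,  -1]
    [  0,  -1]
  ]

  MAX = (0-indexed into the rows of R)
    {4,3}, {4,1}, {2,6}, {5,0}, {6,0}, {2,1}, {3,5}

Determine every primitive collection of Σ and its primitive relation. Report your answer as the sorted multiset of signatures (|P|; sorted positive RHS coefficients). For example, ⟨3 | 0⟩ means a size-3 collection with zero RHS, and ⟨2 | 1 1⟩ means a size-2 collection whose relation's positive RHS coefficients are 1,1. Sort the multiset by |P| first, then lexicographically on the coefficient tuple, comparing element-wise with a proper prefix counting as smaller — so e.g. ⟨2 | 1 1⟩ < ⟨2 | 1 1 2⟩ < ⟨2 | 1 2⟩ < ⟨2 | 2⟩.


14 collections generate NE(X_Σ); each relation:

  {1,3}:  v_{1} + v_{3} = 0  ⇒ sig = ⟨2 | 0⟩
  {4,5}:  v_{4} + v_{5} = 0  ⇒ sig = ⟨2 | 0⟩
  {0,4}:  v_{0} + v_{4} = v_{6}  ⇒ sig = ⟨2 | 1⟩
  {1,5}:  v_{1} + v_{5} = v_{2}  ⇒ sig = ⟨2 | 1⟩
  {2,3}:  v_{2} + v_{3} = v_{5}  ⇒ sig = ⟨2 | 1⟩
  {2,4}:  v_{2} + v_{4} = v_{1}  ⇒ sig = ⟨2 | 1⟩
  {2,5}:  v_{2} + v_{5} = v_{6}  ⇒ sig = ⟨2 | 1⟩
  {4,6}:  v_{4} + v_{6} = v_{2}  ⇒ sig = ⟨2 | 1⟩
  {5,6}:  v_{5} + v_{6} = v_{0}  ⇒ sig = ⟨2 | 1⟩
  {0,1}:  v_{0} + v_{1} = v_{2} + v_{6}  ⇒ sig = ⟨2 | 1 1⟩
  {0,2}:  v_{0} + v_{2} = 2·v_{6}  ⇒ sig = ⟨2 | 2⟩
  {1,6}:  v_{1} + v_{6} = 2·v_{2}  ⇒ sig = ⟨2 | 2⟩
  {3,6}:  v_{3} + v_{6} = 2·v_{5}  ⇒ sig = ⟨2 | 2⟩
  {0,3}:  v_{0} + v_{3} = 3·v_{5}  ⇒ sig = ⟨2 | 3⟩

so the primitive-relation signature multiset is
{ ⟨2 | 0⟩ ×2,  ⟨2 | 1⟩ ×7,  ⟨2 | 1 1⟩,  ⟨2 | 2⟩ ×3,  ⟨2 | 3⟩ }


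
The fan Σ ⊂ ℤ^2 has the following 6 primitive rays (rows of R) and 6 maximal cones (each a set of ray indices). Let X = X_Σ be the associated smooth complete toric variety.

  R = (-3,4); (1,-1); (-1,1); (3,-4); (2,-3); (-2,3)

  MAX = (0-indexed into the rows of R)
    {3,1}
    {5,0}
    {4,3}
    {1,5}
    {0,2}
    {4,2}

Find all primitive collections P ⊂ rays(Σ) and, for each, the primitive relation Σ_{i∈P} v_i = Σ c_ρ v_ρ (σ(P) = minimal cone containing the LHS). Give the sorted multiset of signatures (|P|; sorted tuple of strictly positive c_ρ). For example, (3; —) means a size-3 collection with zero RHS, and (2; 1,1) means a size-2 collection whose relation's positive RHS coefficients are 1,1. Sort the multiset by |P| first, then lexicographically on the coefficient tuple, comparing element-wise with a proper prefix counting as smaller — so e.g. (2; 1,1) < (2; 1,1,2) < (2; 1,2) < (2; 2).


Σ has 9 primitive collections:

  • {0,3}:  v_{0} + v_{3} = 0 — sig = (2; —)
  • {1,2}:  v_{1} + v_{2} = 0 — sig = (2; —)
  • {4,5}:  v_{4} + v_{5} = 0 — sig = (2; —)
  • {0,1}:  v_{0} + v_{1} = v_{5} — sig = (2; 1)
  • {0,4}:  v_{0} + v_{4} = v_{2} — sig = (2; 1)
  • {1,4}:  v_{1} + v_{4} = v_{3} — sig = (2; 1)
  • {2,3}:  v_{2} + v_{3} = v_{4} — sig = (2; 1)
  • {2,5}:  v_{2} + v_{5} = v_{0} — sig = (2; 1)
  • {3,5}:  v_{3} + v_{5} = v_{1} — sig = (2; 1)

Hence PRS(X_Σ) =
    (2; —)
    (2; —)
    (2; —)
    (2; 1)
    (2; 1)
    (2; 1)
    (2; 1)
    (2; 1)
    (2; 1)


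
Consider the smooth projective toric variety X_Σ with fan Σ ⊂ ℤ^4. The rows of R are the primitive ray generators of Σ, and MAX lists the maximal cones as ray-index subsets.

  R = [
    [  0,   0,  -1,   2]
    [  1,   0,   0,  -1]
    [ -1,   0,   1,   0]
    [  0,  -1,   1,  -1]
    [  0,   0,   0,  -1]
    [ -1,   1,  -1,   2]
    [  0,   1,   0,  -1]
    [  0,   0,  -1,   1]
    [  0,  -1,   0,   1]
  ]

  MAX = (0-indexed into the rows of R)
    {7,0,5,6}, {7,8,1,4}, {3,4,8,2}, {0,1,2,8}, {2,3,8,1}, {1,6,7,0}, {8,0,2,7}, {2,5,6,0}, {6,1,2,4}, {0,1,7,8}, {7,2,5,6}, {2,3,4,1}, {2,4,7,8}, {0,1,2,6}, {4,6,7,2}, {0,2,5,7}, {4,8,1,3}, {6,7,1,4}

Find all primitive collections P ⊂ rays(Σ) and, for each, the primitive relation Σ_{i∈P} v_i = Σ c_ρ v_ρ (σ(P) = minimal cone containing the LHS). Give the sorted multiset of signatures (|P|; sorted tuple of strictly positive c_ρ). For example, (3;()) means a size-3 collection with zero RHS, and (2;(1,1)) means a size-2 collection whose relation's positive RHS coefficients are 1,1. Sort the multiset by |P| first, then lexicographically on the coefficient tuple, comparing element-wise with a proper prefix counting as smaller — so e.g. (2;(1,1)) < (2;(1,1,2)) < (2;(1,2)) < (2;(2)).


Σ has 12 primitive collections:

  P = {6,8}:  v_{6} + v_{8} = 0 ; sig = (2;())
  P = {0,3}:  v_{0} + v_{3} = v_{8} ; sig = (2;(1))
  P = {0,4}:  v_{0} + v_{4} = v_{7} ; sig = (2;(1))
  P = {1,5}:  v_{1} + v_{5} = v_{0} + v_{6} ; sig = (2;(1,1))
  P = {3,5}:  v_{3} + v_{5} = v_{2} + v_{7} ; sig = (2;(1,1))
  P = {3,7}:  v_{3} + v_{7} = v_{4} + v_{8} ; sig = (2;(1,1))
  P = {3,6}:  v_{3} + v_{6} = v_{1} + v_{2} + v_{4} ; sig = (2;(1,1,1))
  P = {5,8}:  v_{5} + v_{8} = v_{0} + v_{2} + v_{7} ; sig = (2;(1,1,1))
  P = {4,5}:  v_{4} + v_{5} = v_{2} + v_{6} + 2·v_{7} ; sig = (2;(1,1,2))
  P = {1,2,7}:  v_{1} + v_{2} + v_{7} = 0 ; sig = (3;())
  P = {0,2,6,7}:  v_{0} + v_{2} + v_{6} + v_{7} = v_{5} ; sig = (4;(1))
  P = {1,2,4,8}:  v_{1} + v_{2} + v_{4} + v_{8} = v_{3} ; sig = (4;(1))

Hence PRS(X_Σ) =
[(2;()), (2;(1)), (2;(1)), (2;(1,1)), (2;(1,1)), (2;(1,1)), (2;(1,1,1)), (2;(1,1,1)), (2;(1,1,2)), (3;()), (4;(1)), (4;(1))]


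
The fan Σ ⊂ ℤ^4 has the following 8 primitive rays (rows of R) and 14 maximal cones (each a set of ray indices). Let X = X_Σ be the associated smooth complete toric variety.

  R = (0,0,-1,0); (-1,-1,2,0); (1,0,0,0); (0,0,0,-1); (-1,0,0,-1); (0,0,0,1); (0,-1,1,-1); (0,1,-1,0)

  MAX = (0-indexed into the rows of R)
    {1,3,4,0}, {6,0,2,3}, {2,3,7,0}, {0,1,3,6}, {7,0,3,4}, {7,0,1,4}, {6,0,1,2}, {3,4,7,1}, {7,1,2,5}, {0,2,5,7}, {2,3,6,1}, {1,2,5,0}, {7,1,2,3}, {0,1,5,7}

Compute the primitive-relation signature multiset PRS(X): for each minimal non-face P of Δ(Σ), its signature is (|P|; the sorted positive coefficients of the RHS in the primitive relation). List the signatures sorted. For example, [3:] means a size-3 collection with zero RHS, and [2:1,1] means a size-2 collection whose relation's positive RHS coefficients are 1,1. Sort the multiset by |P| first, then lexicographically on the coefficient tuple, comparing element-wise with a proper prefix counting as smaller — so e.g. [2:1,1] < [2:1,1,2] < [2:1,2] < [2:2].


9 minimal non-faces of Δ(Σ) (on 8 rays):

  • {3,5}:  v_{3} + v_{5} = 0  ⟹  sig = [2:]
  • {2,4}:  v_{2} + v_{4} = v_{3}  ⟹  sig = [2:1]
  • {6,7}:  v_{6} + v_{7} = v_{3}  ⟹  sig = [2:1]
  • {4,5}:  v_{4} + v_{5} = v_{0} + v_{1} + v_{7}  ⟹  sig = [2:1,1,1]
  • {5,6}:  v_{5} + v_{6} = v_{0} + v_{1} + v_{2}  ⟹  sig = [2:1,1,1]
  • {4,6}:  v_{4} + v_{6} = v_{0} + v_{1} + 2·v_{3}  ⟹  sig = [2:1,1,2]
  • {0,1,2,7}:  v_{0} + v_{1} + v_{2} + v_{7} = 0  ⟹  sig = [4:]
  • {0,1,2,3}:  v_{0} + v_{1} + v_{2} + v_{3} = v_{6}  ⟹  sig = [4:1]
  • {0,1,3,7}:  v_{0} + v_{1} + v_{3} + v_{7} = v_{4}  ⟹  sig = [4:1]

Signatures (|P|; sorted positive RHS coefficients), sorted:
    |P|=2: 6 collections, coeffs (), (1), (1), (1,1,1), (1,1,1), (1,1,2)
    |P|=4: 3 collections, coeffs (), (1), (1)


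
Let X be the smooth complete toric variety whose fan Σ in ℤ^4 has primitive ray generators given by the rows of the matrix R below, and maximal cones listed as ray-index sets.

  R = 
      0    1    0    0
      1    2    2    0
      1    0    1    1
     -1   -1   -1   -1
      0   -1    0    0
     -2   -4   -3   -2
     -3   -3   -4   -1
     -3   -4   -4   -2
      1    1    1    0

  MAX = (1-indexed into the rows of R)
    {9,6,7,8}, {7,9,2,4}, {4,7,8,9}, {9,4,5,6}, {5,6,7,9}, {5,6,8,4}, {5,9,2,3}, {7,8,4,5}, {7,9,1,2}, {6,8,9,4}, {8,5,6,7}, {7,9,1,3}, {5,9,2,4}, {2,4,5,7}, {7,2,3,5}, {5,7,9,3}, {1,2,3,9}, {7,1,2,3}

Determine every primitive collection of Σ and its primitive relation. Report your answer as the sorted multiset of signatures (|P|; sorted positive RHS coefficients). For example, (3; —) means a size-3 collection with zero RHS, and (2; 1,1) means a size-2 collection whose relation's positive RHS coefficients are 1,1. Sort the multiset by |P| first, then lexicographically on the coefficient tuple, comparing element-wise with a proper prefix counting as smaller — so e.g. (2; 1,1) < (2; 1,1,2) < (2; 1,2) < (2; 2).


Primitive collections (14):

  P={1,5}:  v_{1} + v_{5} = 0  →  sig = (2; —)
  P={3,4}:  v_{3} + v_{4} = v_{5}  →  sig = (2; 1)
  P={1,6}:  v_{1} + v_{6} = v_{8} + v_{9}  →  sig = (2; 1,1)
  P={1,4}:  v_{1} + v_{4} = v_{2} + v_{7} + v_{9}  →  sig = (2; 1,1,1)
  P={1,8}:  v_{1} + v_{8} = v_{4} + v_{7} + v_{9}  →  sig = (2; 1,1,1)
  P={2,6}:  v_{2} + v_{6} = 2·v_{4} + v_{5} + v_{9}  →  sig = (2; 1,1,2)
  P={3,8}:  v_{3} + v_{8} = 2·v_{5} + v_{7} + v_{9}  →  sig = (2; 1,1,2)
  P={3,6}:  v_{3} + v_{6} = 3·v_{5} + v_{7} + 2·v_{9}  →  sig = (2; 1,2,3)
  P={2,8}:  v_{2} + v_{8} = 2·v_{4}  →  sig = (2; 2)
  P={5,8,9}:  v_{5} + v_{8} + v_{9} = v_{6}  →  sig = (3; 1)
  P={4,6,7}:  v_{4} + v_{6} + v_{7} = 2·v_{8}  →  sig = (3; 2)
  P={2,3,7,9}:  v_{2} + v_{3} + v_{7} + v_{9} = 0  →  sig = (4; —)
  P={2,5,7,9}:  v_{2} + v_{5} + v_{7} + v_{9} = v_{4}  →  sig = (4; 1)
  P={4,5,7,9}:  v_{4} + v_{5} + v_{7} + v_{9} = v_{8}  →  sig = (4; 1)

so the primitive-relation signature multiset is
[(2; —), (2; 1), (2; 1,1), (2; 1,1,1), (2; 1,1,1), (2; 1,1,2), (2; 1,1,2), (2; 1,2,3), (2; 2), (3; 1), (3; 2), (4; —), (4; 1), (4; 1)]
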